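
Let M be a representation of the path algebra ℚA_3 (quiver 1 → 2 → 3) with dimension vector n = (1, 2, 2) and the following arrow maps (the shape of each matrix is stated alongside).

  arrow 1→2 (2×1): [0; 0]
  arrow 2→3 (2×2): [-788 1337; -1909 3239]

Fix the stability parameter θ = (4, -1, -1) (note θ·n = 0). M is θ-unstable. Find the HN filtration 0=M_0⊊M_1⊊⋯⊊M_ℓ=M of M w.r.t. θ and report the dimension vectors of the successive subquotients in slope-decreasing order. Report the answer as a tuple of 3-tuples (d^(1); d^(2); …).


Barcode: M ≅ I[1,1], I[2,3]^2. HN layers by μ_θ (2 steps, strictly decreasing):
  μ^(1)=4; μ^(2)=-1

((1, 0, 0); (0, 2, 2))


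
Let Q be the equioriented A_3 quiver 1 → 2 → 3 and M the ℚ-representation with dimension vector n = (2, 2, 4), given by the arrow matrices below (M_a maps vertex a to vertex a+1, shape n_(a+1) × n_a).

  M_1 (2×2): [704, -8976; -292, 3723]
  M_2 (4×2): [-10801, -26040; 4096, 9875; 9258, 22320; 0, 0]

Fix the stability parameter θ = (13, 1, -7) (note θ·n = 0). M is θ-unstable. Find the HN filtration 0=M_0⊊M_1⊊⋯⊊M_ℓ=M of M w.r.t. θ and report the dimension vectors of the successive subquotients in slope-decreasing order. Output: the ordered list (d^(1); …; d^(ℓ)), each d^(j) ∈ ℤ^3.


Barcode: M ≅ I[1,1], I[1,3], I[2,3], I[3,3]^2. HN layers by μ_θ (4 steps, strictly decreasing):
  μ^(1)=13; μ^(2)=7/3; μ^(3)=-3; μ^(4)=-7

((1, 0, 0); (1, 1, 1); (0, 1, 1); (0, 0, 2))


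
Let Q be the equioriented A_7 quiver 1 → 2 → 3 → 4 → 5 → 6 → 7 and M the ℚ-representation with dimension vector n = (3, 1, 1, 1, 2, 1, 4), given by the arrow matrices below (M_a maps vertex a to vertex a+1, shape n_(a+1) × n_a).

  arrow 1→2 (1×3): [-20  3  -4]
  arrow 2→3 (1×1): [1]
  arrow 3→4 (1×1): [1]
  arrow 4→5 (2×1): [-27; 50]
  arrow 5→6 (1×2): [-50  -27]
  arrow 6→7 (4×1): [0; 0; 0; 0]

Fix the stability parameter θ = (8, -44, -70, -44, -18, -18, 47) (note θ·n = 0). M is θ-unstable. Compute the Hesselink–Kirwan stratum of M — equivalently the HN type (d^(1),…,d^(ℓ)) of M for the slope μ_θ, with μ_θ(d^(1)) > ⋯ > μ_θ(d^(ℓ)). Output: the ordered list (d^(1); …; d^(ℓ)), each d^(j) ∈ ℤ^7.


Via rank(M_{q-1}∘⋯∘M_p): M ≅ I[1,1]^2, I[1,5], I[5,6], I[7,7]^4.
μ_θ-semistable layers: μ^(1)=47; μ^(2)=8; μ^(3)=-18; μ^(4)=-75/2

((0, 0, 0, 0, 0, 0, 4); (2, 0, 0, 0, 0, 0, 0); (0, 0, 0, 0, 2, 1, 0); (1, 1, 1, 1, 0, 0, 0))


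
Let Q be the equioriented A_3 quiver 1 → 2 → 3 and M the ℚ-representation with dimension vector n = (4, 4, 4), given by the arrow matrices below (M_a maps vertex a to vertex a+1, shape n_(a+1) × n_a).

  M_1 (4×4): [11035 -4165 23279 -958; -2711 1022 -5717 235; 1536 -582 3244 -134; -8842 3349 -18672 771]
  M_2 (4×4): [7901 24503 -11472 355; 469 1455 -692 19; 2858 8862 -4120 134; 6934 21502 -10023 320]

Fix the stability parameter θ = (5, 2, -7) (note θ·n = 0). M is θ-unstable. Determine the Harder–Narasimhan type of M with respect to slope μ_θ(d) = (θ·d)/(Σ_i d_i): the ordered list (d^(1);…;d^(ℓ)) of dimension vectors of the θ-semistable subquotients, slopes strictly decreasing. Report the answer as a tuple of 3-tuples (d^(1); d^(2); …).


Via rank(M_{q-1}∘⋯∘M_p): M ≅ I[1,1]^2, I[1,2]^2, I[2,3]^2, I[3,3]^2.
μ_θ-semistable layers: μ^(1)=5; μ^(2)=7/2; μ^(3)=-5/2; μ^(4)=-7

((2, 0, 0); (2, 2, 0); (0, 2, 2); (0, 0, 2))


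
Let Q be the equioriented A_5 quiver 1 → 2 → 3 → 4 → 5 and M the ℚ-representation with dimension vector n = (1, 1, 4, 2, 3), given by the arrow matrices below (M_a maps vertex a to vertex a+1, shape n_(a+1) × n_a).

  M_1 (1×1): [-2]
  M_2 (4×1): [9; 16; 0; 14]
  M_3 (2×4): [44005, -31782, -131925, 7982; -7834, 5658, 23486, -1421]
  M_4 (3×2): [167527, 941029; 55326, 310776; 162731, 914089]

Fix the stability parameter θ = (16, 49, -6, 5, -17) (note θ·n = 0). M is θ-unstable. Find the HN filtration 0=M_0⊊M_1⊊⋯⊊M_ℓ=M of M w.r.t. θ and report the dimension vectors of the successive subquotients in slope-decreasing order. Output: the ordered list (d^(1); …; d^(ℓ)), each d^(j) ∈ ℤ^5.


Interval decomposition of M: I[1,5], I[3,3]^2, I[3,5], I[5,5].
HN type (ℓ=3): μ^(1)=47/5; μ^(2)=-6; μ^(3)=-17

((1, 1, 1, 1, 1); (0, 0, 3, 1, 1); (0, 0, 0, 0, 1))


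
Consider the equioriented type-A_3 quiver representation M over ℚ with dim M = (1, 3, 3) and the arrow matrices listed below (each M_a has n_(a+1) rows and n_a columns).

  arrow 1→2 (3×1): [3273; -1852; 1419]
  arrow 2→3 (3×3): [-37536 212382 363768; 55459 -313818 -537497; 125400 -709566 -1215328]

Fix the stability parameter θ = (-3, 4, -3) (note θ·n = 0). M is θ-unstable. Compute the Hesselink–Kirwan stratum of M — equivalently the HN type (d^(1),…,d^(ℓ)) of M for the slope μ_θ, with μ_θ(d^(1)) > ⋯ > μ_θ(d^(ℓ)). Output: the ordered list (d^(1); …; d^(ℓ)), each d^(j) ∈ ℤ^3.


Barcode: M ≅ I[1,2], I[2,3]^2, I[3,3]. HN layers by μ_θ (3 steps, strictly decreasing):
  μ^(1)=4; μ^(2)=1/2; μ^(3)=-3

((0, 1, 0); (0, 2, 2); (1, 0, 1))


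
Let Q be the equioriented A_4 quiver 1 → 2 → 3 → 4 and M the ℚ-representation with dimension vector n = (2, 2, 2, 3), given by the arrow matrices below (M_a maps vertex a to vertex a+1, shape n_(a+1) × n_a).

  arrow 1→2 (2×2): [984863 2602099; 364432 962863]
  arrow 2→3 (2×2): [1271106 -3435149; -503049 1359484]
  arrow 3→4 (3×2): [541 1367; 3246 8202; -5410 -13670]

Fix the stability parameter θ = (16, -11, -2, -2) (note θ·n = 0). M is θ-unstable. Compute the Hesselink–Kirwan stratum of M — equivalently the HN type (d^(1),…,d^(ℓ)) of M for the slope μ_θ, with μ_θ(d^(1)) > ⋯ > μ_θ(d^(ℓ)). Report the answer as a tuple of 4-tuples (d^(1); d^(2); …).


Via rank(M_{q-1}∘⋯∘M_p): M ≅ I[1,3], I[1,4], I[4,4]^2.
μ_θ-semistable layers: μ^(1)=1; μ^(2)=1/4; μ^(3)=-2

((1, 1, 1, 0); (1, 1, 1, 1); (0, 0, 0, 2))


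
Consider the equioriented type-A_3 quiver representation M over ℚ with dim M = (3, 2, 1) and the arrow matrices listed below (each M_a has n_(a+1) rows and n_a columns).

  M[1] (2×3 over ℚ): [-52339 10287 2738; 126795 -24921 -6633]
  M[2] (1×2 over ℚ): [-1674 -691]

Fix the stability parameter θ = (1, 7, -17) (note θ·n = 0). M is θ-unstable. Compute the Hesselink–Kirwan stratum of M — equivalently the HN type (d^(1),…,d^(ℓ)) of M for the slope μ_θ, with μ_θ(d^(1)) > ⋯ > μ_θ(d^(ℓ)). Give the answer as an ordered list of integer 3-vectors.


Interval decomposition of M: I[1,1], I[1,2], I[1,3].
HN type (ℓ=3): μ^(1)=7; μ^(2)=1; μ^(3)=-3

((0, 1, 0); (2, 0, 0); (1, 1, 1))


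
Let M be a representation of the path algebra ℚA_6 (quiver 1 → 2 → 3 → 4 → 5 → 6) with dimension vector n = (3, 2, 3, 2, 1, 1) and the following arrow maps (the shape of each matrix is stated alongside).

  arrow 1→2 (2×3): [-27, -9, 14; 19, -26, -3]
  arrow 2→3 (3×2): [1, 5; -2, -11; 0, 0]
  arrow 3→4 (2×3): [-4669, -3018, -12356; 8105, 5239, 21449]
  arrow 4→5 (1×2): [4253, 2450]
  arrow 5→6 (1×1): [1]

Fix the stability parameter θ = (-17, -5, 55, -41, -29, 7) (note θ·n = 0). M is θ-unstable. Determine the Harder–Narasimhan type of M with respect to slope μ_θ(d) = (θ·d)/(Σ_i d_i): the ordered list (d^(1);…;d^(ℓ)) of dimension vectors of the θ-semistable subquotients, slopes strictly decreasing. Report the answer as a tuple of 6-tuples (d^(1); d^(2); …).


Barcode: M ≅ I[1,1], I[1,4], I[1,6], I[3,3]. HN layers by μ_θ (4 steps, strictly decreasing):
  μ^(1)=55; μ^(2)=7; μ^(3)=-5; μ^(4)=-17

((0, 0, 1, 0, 0, 0); (0, 0, 1, 1, 0, 1); (0, 2, 1, 1, 1, 0); (3, 0, 0, 0, 0, 0))


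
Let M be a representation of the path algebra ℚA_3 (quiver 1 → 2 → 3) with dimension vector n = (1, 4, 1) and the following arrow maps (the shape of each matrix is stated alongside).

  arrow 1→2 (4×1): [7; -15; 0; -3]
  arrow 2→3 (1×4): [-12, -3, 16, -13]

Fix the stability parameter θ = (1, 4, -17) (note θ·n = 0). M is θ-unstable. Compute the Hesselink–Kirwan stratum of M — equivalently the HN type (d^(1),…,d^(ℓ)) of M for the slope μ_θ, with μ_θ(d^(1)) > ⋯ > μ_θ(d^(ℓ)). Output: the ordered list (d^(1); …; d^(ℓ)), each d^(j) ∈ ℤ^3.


Via rank(M_{q-1}∘⋯∘M_p): M ≅ I[1,2], I[2,2]^2, I[2,3].
μ_θ-semistable layers: μ^(1)=4; μ^(2)=1; μ^(3)=-13/2

((0, 3, 0); (1, 0, 0); (0, 1, 1))


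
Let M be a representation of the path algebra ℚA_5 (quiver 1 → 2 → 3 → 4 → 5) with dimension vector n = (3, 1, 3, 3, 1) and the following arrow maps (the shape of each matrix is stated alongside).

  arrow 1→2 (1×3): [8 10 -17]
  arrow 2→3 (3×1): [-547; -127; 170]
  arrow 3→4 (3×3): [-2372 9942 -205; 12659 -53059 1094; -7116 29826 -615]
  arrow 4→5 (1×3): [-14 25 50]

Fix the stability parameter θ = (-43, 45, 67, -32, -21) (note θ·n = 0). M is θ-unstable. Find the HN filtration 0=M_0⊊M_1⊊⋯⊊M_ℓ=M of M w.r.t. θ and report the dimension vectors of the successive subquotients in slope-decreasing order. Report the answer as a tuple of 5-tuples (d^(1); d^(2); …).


Interval decomposition of M: I[1,1]^2, I[1,3], I[3,4], I[3,5], I[4,4].
HN type (ℓ=6): μ^(1)=67; μ^(2)=45; μ^(3)=35/2; μ^(4)=14/3; μ^(5)=-32; μ^(6)=-43

((0, 0, 1, 0, 0); (0, 1, 0, 0, 0); (0, 0, 1, 1, 0); (0, 0, 1, 1, 1); (0, 0, 0, 1, 0); (3, 0, 0, 0, 0))


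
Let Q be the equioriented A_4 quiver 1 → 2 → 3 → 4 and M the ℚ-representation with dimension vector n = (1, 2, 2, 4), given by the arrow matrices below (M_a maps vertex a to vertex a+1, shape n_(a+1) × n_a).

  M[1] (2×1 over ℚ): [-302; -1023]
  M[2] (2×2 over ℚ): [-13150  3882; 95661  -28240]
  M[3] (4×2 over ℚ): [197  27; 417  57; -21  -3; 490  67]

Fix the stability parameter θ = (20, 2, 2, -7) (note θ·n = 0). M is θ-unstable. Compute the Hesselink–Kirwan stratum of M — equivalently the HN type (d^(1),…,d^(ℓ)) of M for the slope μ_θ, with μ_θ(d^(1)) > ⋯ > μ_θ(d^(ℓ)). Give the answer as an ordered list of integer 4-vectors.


Interval decomposition of M: I[1,4], I[2,4], I[4,4]^2.
HN type (ℓ=3): μ^(1)=17/4; μ^(2)=-1; μ^(3)=-7

((1, 1, 1, 1); (0, 1, 1, 1); (0, 0, 0, 2))


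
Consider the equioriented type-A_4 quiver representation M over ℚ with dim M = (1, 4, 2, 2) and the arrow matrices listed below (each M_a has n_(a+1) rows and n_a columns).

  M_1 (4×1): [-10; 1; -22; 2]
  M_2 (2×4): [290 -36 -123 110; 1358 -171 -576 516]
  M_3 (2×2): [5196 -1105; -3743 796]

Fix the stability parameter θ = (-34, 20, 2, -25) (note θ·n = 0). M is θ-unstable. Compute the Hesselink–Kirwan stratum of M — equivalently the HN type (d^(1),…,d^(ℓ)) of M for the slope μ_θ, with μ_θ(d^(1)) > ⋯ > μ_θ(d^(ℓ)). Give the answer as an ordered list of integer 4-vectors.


Via rank(M_{q-1}∘⋯∘M_p): M ≅ I[1,4], I[2,2]^2, I[2,4].
μ_θ-semistable layers: μ^(1)=20; μ^(2)=-1; μ^(3)=-34

((0, 2, 0, 0); (0, 2, 2, 2); (1, 0, 0, 0))


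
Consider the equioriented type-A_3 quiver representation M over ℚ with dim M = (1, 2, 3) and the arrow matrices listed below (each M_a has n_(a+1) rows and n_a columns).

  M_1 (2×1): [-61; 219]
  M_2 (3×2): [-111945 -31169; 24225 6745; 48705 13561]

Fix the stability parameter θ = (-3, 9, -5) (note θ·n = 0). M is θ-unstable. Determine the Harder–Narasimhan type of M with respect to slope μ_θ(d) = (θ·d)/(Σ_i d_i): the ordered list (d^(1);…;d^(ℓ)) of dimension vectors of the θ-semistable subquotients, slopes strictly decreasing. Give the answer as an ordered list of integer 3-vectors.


Barcode: M ≅ I[1,3], I[2,2], I[3,3]^2. HN layers by μ_θ (4 steps, strictly decreasing):
  μ^(1)=9; μ^(2)=2; μ^(3)=-3; μ^(4)=-5

((0, 1, 0); (0, 1, 1); (1, 0, 0); (0, 0, 2))


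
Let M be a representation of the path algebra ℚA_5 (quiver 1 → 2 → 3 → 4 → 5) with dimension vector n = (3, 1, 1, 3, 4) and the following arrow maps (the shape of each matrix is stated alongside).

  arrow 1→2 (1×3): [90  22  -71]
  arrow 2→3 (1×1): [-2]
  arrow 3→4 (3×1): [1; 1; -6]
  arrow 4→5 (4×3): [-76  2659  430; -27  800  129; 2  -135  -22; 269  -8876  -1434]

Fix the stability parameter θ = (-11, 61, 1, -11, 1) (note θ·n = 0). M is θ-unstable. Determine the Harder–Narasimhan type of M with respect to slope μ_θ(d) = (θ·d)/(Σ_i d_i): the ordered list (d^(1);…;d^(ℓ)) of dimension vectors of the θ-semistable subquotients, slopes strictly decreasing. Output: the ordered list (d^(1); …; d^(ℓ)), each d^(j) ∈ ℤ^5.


Barcode: M ≅ I[1,1]^2, I[1,5], I[4,5]^2, I[5,5]. HN layers by μ_θ (3 steps, strictly decreasing):
  μ^(1)=13; μ^(2)=1; μ^(3)=-11

((0, 1, 1, 1, 1); (0, 0, 0, 0, 3); (3, 0, 0, 2, 0))


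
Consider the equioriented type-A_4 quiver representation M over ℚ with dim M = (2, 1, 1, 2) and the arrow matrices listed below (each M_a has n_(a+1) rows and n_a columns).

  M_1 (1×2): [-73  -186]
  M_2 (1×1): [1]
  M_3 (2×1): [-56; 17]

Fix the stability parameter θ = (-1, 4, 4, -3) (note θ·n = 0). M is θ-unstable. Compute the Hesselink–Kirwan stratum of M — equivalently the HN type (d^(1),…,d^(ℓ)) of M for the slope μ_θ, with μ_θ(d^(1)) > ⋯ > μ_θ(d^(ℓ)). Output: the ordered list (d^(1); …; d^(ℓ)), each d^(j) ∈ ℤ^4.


Interval decomposition of M: I[1,1], I[1,4], I[4,4].
HN type (ℓ=3): μ^(1)=5/3; μ^(2)=-1; μ^(3)=-3

((0, 1, 1, 1); (2, 0, 0, 0); (0, 0, 0, 1))


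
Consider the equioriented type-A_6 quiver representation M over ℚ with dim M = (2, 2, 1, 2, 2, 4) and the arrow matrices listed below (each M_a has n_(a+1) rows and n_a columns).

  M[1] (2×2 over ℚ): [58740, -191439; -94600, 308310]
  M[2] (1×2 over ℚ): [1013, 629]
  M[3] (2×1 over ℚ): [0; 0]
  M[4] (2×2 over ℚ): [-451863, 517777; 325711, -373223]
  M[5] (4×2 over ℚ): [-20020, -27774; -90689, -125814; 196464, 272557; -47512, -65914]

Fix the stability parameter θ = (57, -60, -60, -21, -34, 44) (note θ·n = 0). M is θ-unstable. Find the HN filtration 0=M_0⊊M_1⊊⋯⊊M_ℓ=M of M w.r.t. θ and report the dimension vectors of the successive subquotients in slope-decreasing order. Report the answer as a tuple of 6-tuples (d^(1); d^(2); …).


Barcode: M ≅ I[1,1], I[1,3], I[2,2], I[4,6]^2, I[6,6]^2. HN layers by μ_θ (5 steps, strictly decreasing):
  μ^(1)=57; μ^(2)=44; μ^(3)=-21; μ^(4)=-55/2; μ^(5)=-60

((1, 0, 0, 0, 0, 0); (0, 0, 0, 0, 0, 4); (1, 1, 1, 0, 0, 0); (0, 0, 0, 2, 2, 0); (0, 1, 0, 0, 0, 0))


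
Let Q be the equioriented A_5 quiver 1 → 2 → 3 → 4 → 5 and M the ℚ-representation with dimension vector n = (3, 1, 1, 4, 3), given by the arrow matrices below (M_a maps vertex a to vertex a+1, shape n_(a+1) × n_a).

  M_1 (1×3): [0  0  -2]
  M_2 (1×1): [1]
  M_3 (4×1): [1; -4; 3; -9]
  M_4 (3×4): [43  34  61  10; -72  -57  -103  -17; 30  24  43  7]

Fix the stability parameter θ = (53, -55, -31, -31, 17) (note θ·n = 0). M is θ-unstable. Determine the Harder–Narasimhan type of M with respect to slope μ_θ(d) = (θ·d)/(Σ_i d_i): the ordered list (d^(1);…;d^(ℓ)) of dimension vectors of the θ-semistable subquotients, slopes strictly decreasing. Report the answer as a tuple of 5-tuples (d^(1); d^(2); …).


Interval decomposition of M: I[1,1]^2, I[1,4], I[4,5]^3.
HN type (ℓ=4): μ^(1)=53; μ^(2)=17; μ^(3)=-16; μ^(4)=-31

((2, 0, 0, 0, 0); (0, 0, 0, 0, 3); (1, 1, 1, 1, 0); (0, 0, 0, 3, 0))


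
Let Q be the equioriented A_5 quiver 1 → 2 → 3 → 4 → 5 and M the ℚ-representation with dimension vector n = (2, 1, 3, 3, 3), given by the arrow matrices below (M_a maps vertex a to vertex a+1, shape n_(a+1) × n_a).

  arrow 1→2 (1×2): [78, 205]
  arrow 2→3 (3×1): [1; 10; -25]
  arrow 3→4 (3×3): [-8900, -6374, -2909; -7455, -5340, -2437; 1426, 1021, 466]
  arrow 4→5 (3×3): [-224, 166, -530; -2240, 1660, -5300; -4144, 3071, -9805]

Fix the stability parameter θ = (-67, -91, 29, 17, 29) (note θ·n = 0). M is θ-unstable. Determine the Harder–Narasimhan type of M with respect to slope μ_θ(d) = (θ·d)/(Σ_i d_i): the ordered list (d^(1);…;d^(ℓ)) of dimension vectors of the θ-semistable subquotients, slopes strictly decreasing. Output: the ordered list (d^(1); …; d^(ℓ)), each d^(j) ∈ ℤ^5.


Barcode: M ≅ I[1,1], I[1,4], I[3,4], I[3,5], I[5,5]^2. HN layers by μ_θ (4 steps, strictly decreasing):
  μ^(1)=29; μ^(2)=23; μ^(3)=-67; μ^(4)=-79

((0, 0, 0, 0, 3); (0, 0, 3, 3, 0); (1, 0, 0, 0, 0); (1, 1, 0, 0, 0))


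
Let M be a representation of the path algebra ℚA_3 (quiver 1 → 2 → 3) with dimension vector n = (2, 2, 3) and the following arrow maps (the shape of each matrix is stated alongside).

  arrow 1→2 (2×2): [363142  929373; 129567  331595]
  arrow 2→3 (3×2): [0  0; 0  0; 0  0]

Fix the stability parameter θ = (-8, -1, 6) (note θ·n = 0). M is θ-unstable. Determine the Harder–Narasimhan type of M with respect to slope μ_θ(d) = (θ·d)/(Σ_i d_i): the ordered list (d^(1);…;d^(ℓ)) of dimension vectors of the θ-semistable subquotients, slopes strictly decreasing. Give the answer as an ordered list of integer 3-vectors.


Interval decomposition of M: I[1,2]^2, I[3,3]^3.
HN type (ℓ=3): μ^(1)=6; μ^(2)=-1; μ^(3)=-8

((0, 0, 3); (0, 2, 0); (2, 0, 0))


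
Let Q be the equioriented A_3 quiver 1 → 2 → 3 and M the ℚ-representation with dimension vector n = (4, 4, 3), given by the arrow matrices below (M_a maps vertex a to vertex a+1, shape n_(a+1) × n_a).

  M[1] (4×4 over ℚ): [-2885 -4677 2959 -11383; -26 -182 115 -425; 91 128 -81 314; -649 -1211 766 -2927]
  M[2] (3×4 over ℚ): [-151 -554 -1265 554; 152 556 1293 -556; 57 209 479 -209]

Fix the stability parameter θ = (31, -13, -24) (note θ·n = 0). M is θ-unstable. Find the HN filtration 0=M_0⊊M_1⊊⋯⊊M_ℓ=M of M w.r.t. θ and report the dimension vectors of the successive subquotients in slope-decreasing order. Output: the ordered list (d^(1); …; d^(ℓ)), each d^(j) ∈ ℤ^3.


Barcode: M ≅ I[1,2], I[1,3]^3. HN layers by μ_θ (2 steps, strictly decreasing):
  μ^(1)=9; μ^(2)=-2

((1, 1, 0); (3, 3, 3))


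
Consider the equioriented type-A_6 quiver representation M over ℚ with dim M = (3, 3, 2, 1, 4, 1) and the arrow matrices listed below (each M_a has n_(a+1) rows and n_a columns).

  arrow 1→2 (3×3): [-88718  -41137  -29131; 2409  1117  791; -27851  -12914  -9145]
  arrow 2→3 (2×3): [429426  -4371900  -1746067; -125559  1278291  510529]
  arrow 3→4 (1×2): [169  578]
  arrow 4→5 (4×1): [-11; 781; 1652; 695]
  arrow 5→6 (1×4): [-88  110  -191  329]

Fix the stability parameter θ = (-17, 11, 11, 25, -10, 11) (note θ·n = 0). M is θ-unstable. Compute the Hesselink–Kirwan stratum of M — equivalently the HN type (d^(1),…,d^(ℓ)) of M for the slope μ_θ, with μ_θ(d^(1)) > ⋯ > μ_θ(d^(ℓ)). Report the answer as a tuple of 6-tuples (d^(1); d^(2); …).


Interval decomposition of M: I[1,2], I[1,3], I[1,6], I[5,5]^3.
HN type (ℓ=4): μ^(1)=11; μ^(2)=37/4; μ^(3)=-10; μ^(4)=-17

((0, 2, 1, 0, 0, 1); (0, 1, 1, 1, 1, 0); (0, 0, 0, 0, 3, 0); (3, 0, 0, 0, 0, 0))


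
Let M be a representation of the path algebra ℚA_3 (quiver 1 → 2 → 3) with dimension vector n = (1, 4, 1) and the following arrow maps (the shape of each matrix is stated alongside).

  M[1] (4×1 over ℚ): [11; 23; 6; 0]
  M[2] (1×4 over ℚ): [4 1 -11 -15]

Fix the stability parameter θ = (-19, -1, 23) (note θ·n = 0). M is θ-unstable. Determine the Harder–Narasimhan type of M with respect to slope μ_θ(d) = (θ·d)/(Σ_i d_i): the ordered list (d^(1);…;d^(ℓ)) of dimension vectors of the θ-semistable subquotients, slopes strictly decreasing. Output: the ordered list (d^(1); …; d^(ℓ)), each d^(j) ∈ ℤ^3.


Via rank(M_{q-1}∘⋯∘M_p): M ≅ I[1,3], I[2,2]^3.
μ_θ-semistable layers: μ^(1)=23; μ^(2)=-1; μ^(3)=-19

((0, 0, 1); (0, 4, 0); (1, 0, 0))


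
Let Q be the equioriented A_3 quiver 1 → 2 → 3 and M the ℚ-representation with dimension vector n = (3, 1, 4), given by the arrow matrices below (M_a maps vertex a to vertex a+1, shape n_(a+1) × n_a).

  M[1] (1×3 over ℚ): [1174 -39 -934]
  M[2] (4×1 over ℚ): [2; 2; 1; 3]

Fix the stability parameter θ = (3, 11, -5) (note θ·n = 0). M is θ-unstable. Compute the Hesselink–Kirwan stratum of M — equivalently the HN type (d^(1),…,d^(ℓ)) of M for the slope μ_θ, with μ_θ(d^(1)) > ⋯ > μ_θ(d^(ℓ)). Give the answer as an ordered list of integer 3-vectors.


Via rank(M_{q-1}∘⋯∘M_p): M ≅ I[1,1]^2, I[1,3], I[3,3]^3.
μ_θ-semistable layers: μ^(1)=3; μ^(2)=-5

((3, 1, 1); (0, 0, 3))


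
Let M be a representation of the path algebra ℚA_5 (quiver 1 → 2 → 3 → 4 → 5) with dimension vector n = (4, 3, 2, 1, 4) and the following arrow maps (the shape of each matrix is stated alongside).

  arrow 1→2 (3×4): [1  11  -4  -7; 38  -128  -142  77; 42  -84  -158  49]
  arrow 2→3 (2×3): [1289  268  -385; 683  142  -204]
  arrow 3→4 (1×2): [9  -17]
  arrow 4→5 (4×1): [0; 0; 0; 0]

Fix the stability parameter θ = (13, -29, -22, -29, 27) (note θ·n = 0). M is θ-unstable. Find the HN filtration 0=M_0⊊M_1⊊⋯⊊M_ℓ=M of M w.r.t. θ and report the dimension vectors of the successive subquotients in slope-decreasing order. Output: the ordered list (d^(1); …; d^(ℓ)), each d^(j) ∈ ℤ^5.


Via rank(M_{q-1}∘⋯∘M_p): M ≅ I[1,1]^2, I[1,3], I[1,4], I[2,2], I[5,5]^4.
μ_θ-semistable layers: μ^(1)=27; μ^(2)=13; μ^(3)=-38/3; μ^(4)=-67/4; μ^(5)=-29

((0, 0, 0, 0, 4); (2, 0, 0, 0, 0); (1, 1, 1, 0, 0); (1, 1, 1, 1, 0); (0, 1, 0, 0, 0))


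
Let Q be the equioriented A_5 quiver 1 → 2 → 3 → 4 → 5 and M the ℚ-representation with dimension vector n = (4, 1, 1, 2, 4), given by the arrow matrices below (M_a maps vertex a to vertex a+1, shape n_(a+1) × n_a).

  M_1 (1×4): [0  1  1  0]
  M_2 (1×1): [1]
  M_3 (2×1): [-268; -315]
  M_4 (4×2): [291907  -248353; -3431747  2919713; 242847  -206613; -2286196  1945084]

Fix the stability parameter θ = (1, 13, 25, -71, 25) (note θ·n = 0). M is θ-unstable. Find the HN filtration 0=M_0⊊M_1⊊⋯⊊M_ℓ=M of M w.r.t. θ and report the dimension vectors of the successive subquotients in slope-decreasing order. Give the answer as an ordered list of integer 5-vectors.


Barcode: M ≅ I[1,1]^3, I[1,5], I[4,4], I[5,5]^3. HN layers by μ_θ (4 steps, strictly decreasing):
  μ^(1)=25; μ^(2)=1; μ^(3)=-8; μ^(4)=-71

((0, 0, 0, 0, 4); (3, 0, 0, 0, 0); (1, 1, 1, 1, 0); (0, 0, 0, 1, 0))


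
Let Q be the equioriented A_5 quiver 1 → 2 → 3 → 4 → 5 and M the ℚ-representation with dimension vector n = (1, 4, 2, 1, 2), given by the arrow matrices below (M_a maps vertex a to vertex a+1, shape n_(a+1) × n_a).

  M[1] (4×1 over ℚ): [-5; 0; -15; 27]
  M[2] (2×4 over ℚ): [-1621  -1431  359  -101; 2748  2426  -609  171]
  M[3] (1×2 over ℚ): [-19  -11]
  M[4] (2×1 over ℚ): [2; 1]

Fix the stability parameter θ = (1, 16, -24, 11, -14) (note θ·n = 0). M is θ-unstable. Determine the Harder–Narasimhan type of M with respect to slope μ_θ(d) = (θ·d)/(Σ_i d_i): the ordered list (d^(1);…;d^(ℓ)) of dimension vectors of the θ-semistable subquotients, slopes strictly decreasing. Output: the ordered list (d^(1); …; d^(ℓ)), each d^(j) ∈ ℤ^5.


Interval decomposition of M: I[1,5], I[2,2]^2, I[2,3], I[5,5].
HN type (ℓ=5): μ^(1)=16; μ^(2)=-3/2; μ^(3)=-7/3; μ^(4)=-4; μ^(5)=-14

((0, 2, 0, 0, 0); (0, 0, 0, 1, 1); (1, 1, 1, 0, 0); (0, 1, 1, 0, 0); (0, 0, 0, 0, 1))


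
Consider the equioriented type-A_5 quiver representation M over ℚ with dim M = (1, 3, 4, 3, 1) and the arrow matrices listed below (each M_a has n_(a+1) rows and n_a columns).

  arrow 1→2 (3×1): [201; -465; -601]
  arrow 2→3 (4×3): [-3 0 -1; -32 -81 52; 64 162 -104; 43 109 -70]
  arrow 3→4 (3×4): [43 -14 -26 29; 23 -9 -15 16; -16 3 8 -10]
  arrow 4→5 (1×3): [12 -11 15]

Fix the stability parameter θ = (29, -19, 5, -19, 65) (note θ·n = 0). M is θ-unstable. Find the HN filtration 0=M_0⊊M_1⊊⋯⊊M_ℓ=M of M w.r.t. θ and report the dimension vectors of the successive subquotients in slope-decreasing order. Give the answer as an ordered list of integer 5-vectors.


Barcode: M ≅ I[1,4], I[2,4], I[2,5], I[3,3]. HN layers by μ_θ (5 steps, strictly decreasing):
  μ^(1)=65; μ^(2)=5; μ^(3)=-1; μ^(4)=-7; μ^(5)=-19

((0, 0, 0, 0, 1); (0, 0, 1, 0, 0); (1, 1, 1, 1, 0); (0, 0, 2, 2, 0); (0, 2, 0, 0, 0))


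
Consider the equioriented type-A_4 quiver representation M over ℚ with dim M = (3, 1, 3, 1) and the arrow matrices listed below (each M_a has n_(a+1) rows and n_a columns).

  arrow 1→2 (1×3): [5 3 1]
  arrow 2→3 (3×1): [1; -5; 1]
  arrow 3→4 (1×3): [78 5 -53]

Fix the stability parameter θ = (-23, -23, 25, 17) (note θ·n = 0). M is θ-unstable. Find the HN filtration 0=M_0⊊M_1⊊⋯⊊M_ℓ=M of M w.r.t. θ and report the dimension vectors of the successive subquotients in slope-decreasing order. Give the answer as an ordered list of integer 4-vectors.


Barcode: M ≅ I[1,1]^2, I[1,3], I[3,3], I[3,4]. HN layers by μ_θ (3 steps, strictly decreasing):
  μ^(1)=25; μ^(2)=21; μ^(3)=-23

((0, 0, 2, 0); (0, 0, 1, 1); (3, 1, 0, 0))


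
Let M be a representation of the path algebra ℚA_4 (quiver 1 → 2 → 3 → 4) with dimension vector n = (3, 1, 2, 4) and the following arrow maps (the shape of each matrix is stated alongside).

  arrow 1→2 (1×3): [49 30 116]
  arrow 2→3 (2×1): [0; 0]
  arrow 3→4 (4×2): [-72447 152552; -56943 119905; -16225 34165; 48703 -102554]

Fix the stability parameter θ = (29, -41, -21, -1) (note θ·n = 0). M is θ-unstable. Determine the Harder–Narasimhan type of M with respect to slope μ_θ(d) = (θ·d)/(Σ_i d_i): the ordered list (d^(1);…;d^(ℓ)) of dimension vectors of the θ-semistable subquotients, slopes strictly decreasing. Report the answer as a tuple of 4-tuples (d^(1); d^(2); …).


Via rank(M_{q-1}∘⋯∘M_p): M ≅ I[1,1]^2, I[1,2], I[3,4]^2, I[4,4]^2.
μ_θ-semistable layers: μ^(1)=29; μ^(2)=-1; μ^(3)=-6; μ^(4)=-21

((2, 0, 0, 0); (0, 0, 0, 4); (1, 1, 0, 0); (0, 0, 2, 0))


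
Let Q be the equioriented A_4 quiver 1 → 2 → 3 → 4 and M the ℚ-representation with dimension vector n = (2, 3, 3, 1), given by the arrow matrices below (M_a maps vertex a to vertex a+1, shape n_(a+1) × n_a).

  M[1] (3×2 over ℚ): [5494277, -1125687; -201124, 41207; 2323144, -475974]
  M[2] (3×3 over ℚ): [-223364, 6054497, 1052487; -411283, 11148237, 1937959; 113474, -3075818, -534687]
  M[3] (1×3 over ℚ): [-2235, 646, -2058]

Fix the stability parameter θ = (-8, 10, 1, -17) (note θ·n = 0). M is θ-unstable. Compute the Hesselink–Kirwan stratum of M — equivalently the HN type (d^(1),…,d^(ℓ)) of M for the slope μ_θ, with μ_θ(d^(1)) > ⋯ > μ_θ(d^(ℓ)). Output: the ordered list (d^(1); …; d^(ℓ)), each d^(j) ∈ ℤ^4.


Via rank(M_{q-1}∘⋯∘M_p): M ≅ I[1,3], I[1,4], I[2,3].
μ_θ-semistable layers: μ^(1)=11/2; μ^(2)=-2; μ^(3)=-8

((0, 2, 2, 0); (0, 1, 1, 1); (2, 0, 0, 0))


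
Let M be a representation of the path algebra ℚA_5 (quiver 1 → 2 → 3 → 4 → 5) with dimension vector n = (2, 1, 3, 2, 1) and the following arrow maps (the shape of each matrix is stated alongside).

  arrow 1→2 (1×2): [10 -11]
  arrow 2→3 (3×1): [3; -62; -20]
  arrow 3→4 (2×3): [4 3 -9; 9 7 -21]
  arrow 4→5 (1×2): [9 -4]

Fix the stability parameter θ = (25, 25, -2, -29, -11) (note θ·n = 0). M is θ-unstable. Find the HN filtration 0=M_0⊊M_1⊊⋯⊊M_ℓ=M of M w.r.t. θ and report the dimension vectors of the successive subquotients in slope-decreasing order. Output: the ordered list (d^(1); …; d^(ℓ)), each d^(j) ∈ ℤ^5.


Via rank(M_{q-1}∘⋯∘M_p): M ≅ I[1,1], I[1,5], I[3,3], I[3,4].
μ_θ-semistable layers: μ^(1)=25; μ^(2)=8/5; μ^(3)=-2; μ^(4)=-31/2

((1, 0, 0, 0, 0); (1, 1, 1, 1, 1); (0, 0, 1, 0, 0); (0, 0, 1, 1, 0))


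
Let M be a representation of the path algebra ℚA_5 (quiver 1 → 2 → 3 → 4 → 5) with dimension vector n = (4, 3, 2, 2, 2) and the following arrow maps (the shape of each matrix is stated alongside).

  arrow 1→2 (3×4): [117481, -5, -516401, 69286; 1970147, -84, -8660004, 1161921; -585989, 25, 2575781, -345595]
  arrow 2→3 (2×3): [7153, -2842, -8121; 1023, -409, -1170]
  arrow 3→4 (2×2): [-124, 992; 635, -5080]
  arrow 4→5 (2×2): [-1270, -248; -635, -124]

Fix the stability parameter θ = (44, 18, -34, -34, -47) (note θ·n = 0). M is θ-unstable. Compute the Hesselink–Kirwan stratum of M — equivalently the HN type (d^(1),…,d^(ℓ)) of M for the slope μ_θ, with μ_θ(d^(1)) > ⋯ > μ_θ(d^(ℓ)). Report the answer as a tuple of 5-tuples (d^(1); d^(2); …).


Barcode: M ≅ I[1,1], I[1,2], I[1,3], I[1,4], I[4,5], I[5,5]. HN layers by μ_θ (6 steps, strictly decreasing):
  μ^(1)=44; μ^(2)=31; μ^(3)=28/3; μ^(4)=-3/2; μ^(5)=-81/2; μ^(6)=-47

((1, 0, 0, 0, 0); (1, 1, 0, 0, 0); (1, 1, 1, 0, 0); (1, 1, 1, 1, 0); (0, 0, 0, 1, 1); (0, 0, 0, 0, 1))


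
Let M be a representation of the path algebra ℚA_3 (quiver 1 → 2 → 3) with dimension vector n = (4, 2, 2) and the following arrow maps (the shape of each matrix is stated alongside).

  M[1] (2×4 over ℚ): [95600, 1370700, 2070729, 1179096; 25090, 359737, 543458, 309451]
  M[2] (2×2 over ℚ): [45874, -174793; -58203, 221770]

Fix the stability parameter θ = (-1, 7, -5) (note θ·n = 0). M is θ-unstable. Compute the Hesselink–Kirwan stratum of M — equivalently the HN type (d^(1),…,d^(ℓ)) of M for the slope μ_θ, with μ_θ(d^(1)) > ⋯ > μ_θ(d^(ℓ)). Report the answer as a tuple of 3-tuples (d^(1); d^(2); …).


Barcode: M ≅ I[1,1]^2, I[1,3]^2. HN layers by μ_θ (2 steps, strictly decreasing):
  μ^(1)=1; μ^(2)=-1

((0, 2, 2); (4, 0, 0))


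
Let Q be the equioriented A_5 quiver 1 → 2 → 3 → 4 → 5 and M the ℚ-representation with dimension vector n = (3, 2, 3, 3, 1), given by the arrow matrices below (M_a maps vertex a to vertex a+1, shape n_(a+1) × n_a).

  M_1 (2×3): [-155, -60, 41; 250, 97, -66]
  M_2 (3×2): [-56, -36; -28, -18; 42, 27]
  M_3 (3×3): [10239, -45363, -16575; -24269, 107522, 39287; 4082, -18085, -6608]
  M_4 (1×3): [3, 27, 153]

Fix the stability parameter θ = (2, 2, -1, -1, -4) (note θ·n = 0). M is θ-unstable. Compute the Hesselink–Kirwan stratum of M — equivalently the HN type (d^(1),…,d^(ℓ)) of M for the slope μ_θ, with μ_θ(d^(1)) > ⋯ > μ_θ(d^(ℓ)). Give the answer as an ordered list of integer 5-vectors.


Barcode: M ≅ I[1,1], I[1,2], I[1,4], I[3,3], I[3,4], I[4,5]. HN layers by μ_θ (4 steps, strictly decreasing):
  μ^(1)=2; μ^(2)=1/2; μ^(3)=-1; μ^(4)=-5/2

((2, 1, 0, 0, 0); (1, 1, 1, 1, 0); (0, 0, 2, 1, 0); (0, 0, 0, 1, 1))


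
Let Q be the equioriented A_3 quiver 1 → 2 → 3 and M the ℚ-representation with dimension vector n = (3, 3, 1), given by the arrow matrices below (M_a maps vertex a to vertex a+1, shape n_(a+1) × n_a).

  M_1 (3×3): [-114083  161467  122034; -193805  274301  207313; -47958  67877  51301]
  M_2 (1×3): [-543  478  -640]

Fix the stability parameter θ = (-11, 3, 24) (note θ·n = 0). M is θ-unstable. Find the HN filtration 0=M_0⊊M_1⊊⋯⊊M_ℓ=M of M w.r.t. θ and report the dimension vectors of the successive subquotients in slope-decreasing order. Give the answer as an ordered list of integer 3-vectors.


Interval decomposition of M: I[1,2]^2, I[1,3].
HN type (ℓ=3): μ^(1)=24; μ^(2)=3; μ^(3)=-11

((0, 0, 1); (0, 3, 0); (3, 0, 0))


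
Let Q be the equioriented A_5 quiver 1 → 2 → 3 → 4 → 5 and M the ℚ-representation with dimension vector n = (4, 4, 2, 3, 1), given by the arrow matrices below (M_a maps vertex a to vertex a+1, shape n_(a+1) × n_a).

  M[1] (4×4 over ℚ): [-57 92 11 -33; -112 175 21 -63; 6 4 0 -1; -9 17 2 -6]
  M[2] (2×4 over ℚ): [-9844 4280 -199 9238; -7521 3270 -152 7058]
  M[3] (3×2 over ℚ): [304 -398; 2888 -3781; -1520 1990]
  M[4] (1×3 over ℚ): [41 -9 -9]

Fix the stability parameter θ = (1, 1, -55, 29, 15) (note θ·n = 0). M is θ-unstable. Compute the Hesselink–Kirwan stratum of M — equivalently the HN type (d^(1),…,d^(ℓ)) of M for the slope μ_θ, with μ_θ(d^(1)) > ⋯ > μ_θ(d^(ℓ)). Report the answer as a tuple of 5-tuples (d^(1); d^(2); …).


Barcode: M ≅ I[1,1], I[1,2], I[1,3], I[1,5], I[2,2], I[4,4]^2. HN layers by μ_θ (4 steps, strictly decreasing):
  μ^(1)=29; μ^(2)=22; μ^(3)=1; μ^(4)=-53/3

((0, 0, 0, 2, 0); (0, 0, 0, 1, 1); (2, 2, 0, 0, 0); (2, 2, 2, 0, 0))


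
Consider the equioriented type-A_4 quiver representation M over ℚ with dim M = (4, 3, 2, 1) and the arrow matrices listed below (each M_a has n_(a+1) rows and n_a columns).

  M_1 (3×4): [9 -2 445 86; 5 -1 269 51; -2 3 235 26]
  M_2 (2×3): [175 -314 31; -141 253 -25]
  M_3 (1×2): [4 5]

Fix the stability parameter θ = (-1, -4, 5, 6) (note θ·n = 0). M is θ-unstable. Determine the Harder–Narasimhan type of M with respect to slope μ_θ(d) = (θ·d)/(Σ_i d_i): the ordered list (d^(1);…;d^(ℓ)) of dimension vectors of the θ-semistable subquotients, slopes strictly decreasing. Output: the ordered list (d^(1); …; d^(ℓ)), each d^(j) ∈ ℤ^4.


Via rank(M_{q-1}∘⋯∘M_p): M ≅ I[1,1], I[1,2], I[1,3], I[1,4].
μ_θ-semistable layers: μ^(1)=6; μ^(2)=5; μ^(3)=-1; μ^(4)=-5/2

((0, 0, 0, 1); (0, 0, 2, 0); (1, 0, 0, 0); (3, 3, 0, 0))


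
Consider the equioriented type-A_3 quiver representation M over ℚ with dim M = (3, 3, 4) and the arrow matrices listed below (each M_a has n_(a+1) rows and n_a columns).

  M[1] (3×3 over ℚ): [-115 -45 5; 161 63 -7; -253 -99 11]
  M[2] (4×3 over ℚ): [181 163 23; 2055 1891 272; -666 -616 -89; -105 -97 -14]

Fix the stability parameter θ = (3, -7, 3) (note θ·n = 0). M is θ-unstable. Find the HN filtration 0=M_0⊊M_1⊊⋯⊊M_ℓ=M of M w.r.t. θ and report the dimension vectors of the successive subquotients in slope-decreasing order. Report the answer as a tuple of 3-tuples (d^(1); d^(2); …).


Via rank(M_{q-1}∘⋯∘M_p): M ≅ I[1,1]^2, I[1,3], I[2,2], I[2,3], I[3,3]^2.
μ_θ-semistable layers: μ^(1)=3; μ^(2)=-2; μ^(3)=-7

((2, 0, 4); (1, 1, 0); (0, 2, 0))


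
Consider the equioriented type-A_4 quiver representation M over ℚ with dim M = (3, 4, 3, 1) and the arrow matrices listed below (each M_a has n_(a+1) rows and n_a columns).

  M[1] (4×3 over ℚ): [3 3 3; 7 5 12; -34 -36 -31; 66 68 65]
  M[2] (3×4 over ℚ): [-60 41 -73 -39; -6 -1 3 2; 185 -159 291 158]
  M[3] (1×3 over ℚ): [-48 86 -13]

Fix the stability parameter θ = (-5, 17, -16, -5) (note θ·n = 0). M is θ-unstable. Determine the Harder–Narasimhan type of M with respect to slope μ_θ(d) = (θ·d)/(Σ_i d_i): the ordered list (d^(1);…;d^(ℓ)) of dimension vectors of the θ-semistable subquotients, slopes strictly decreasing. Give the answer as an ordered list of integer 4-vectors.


Barcode: M ≅ I[1,3]^2, I[1,4], I[2,2]. HN layers by μ_θ (4 steps, strictly decreasing):
  μ^(1)=17; μ^(2)=1/2; μ^(3)=-4/3; μ^(4)=-5

((0, 1, 0, 0); (0, 2, 2, 0); (0, 1, 1, 1); (3, 0, 0, 0))


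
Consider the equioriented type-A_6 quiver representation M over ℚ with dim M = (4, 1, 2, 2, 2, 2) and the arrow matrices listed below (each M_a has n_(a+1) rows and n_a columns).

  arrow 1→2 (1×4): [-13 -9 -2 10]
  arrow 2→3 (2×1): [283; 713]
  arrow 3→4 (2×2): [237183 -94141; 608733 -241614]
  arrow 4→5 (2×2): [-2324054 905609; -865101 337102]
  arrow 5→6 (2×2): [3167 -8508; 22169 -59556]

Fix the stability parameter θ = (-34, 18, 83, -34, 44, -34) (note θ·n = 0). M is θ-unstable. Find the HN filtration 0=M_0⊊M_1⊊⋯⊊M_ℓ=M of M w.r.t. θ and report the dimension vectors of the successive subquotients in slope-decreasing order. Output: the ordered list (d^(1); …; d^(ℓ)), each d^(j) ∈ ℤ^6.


Via rank(M_{q-1}∘⋯∘M_p): M ≅ I[1,1]^3, I[1,6], I[3,5], I[6,6].
μ_θ-semistable layers: μ^(1)=44; μ^(2)=49/2; μ^(3)=77/5; μ^(4)=-34

((0, 0, 0, 0, 1, 0); (0, 0, 1, 1, 0, 0); (0, 1, 1, 1, 1, 1); (4, 0, 0, 0, 0, 1))


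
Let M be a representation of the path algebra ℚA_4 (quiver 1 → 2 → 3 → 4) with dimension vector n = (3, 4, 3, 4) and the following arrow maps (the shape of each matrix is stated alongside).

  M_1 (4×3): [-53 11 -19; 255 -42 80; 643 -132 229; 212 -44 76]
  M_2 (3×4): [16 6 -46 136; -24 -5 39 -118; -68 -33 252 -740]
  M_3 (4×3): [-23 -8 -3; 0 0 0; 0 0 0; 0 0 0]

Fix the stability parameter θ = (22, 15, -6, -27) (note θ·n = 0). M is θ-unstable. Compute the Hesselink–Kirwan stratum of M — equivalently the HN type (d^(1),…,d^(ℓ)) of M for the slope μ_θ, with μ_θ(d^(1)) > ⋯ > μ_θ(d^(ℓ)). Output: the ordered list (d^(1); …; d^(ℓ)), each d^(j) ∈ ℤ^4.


Interval decomposition of M: I[1,2], I[1,3], I[1,4], I[2,3], I[4,4]^3.
HN type (ℓ=5): μ^(1)=37/2; μ^(2)=31/3; μ^(3)=9/2; μ^(4)=1; μ^(5)=-27

((1, 1, 0, 0); (1, 1, 1, 0); (0, 1, 1, 0); (1, 1, 1, 1); (0, 0, 0, 3))


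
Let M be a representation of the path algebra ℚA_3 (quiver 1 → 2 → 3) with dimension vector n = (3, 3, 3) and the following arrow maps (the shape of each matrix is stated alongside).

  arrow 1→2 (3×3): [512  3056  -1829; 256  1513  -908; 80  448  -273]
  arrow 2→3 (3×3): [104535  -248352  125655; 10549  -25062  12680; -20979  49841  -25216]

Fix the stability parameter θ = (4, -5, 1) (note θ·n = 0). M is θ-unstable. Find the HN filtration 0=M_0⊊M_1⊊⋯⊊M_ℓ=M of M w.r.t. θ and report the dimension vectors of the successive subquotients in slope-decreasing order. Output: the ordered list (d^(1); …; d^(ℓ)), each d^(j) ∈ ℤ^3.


Interval decomposition of M: I[1,3]^3.
HN type (ℓ=2): μ^(1)=1; μ^(2)=-1/2

((0, 0, 3); (3, 3, 0))


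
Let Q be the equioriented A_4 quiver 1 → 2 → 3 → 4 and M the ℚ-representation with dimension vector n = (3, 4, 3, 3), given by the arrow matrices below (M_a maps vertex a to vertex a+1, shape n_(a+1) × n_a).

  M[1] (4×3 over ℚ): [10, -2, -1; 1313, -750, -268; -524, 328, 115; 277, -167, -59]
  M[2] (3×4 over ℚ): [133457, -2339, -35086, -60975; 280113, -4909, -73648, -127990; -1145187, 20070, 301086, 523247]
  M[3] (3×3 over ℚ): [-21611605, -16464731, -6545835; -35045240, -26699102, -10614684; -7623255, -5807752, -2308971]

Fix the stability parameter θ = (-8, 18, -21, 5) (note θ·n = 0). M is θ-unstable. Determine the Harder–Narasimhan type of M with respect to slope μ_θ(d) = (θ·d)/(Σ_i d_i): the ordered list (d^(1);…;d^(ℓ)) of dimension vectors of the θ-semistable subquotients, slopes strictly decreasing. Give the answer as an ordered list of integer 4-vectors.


Via rank(M_{q-1}∘⋯∘M_p): M ≅ I[1,3], I[1,4]^2, I[2,2], I[4,4].
μ_θ-semistable layers: μ^(1)=18; μ^(2)=5; μ^(3)=-3/2; μ^(4)=-8

((0, 1, 0, 0); (0, 0, 0, 3); (0, 3, 3, 0); (3, 0, 0, 0))


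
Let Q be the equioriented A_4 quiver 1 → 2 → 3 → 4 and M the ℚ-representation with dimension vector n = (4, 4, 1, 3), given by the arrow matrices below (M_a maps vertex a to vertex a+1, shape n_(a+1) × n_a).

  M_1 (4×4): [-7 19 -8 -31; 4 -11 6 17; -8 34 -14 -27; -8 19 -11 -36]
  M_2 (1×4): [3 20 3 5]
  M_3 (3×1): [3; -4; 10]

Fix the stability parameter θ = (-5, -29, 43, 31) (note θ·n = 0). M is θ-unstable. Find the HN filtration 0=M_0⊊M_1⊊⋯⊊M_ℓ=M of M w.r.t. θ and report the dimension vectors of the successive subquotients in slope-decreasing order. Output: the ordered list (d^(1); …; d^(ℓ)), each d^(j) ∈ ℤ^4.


Barcode: M ≅ I[1,2]^3, I[1,4], I[4,4]^2. HN layers by μ_θ (3 steps, strictly decreasing):
  μ^(1)=37; μ^(2)=31; μ^(3)=-17

((0, 0, 1, 1); (0, 0, 0, 2); (4, 4, 0, 0))


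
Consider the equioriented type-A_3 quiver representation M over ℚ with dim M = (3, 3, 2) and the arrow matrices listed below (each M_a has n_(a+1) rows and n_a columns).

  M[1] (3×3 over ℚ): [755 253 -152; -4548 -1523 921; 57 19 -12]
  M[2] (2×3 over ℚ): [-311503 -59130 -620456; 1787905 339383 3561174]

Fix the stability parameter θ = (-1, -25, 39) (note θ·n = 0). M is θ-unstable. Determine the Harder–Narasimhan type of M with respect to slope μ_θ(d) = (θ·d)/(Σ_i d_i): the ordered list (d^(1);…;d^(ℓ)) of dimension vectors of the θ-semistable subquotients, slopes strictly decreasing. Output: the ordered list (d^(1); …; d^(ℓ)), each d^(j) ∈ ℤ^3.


Barcode: M ≅ I[1,1], I[1,3]^2, I[2,2]. HN layers by μ_θ (4 steps, strictly decreasing):
  μ^(1)=39; μ^(2)=-1; μ^(3)=-13; μ^(4)=-25

((0, 0, 2); (1, 0, 0); (2, 2, 0); (0, 1, 0))
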